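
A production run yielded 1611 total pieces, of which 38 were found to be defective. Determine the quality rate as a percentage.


Formula: Quality Rate = Good Pieces / Total Pieces * 100
Good pieces = 1611 - 38 = 1573
QR = 1573 / 1611 * 100 = 97.6%

97.6%


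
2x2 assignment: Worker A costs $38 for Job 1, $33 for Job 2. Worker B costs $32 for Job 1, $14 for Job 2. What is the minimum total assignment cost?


Option 1: A->1 + B->2 = $38 + $14 = $52
Option 2: A->2 + B->1 = $33 + $32 = $65
Min cost = min($52, $65) = $52

$52


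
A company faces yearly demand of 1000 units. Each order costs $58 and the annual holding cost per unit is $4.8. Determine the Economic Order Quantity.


Formula: EOQ = sqrt(2 * D * S / H)
Numerator: 2 * 1000 * 58 = 116000
2DS/H = 116000 / 4.8 = 24166.7
EOQ = sqrt(24166.7) = 155.5 units

155.5 units


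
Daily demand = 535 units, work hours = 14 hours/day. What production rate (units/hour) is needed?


Formula: Production Rate = Daily Demand / Available Hours
Rate = 535 units/day / 14 hours/day
Rate = 38.2 units/hour

38.2 units/hour


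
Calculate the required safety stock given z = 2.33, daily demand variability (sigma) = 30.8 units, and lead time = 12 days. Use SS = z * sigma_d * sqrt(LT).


Formula: SS = z * sigma_d * sqrt(LT)
sqrt(LT) = sqrt(12) = 3.4641
SS = 2.33 * 30.8 * 3.4641
SS = 248.6 units

248.6 units


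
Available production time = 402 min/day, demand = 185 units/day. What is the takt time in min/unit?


Formula: Takt Time = Available Production Time / Customer Demand
Takt = 402 min/day / 185 units/day
Takt = 2.17 min/unit

2.17 min/unit


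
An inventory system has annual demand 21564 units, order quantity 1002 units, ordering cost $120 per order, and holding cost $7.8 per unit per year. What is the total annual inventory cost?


TC = 21564/1002 * 120 + 1002/2 * 7.8

$6490.31


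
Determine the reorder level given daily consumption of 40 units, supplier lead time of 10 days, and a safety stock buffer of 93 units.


Formula: ROP = (Daily Demand * Lead Time) + Safety Stock
Demand during lead time = 40 * 10 = 400 units
ROP = 400 + 93 = 493 units

493 units


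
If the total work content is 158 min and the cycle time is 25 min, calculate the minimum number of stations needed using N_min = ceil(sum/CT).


Formula: N_min = ceil(Sum of Task Times / Cycle Time)
N_min = ceil(158 min / 25 min) = ceil(6.32)
N_min = 7 stations

7


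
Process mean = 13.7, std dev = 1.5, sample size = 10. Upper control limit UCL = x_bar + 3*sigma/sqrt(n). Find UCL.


UCL = 13.7 + 3 * 1.5 / sqrt(10)

15.12


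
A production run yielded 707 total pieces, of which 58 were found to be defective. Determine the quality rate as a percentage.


Formula: Quality Rate = Good Pieces / Total Pieces * 100
Good pieces = 707 - 58 = 649
QR = 649 / 707 * 100 = 91.8%

91.8%


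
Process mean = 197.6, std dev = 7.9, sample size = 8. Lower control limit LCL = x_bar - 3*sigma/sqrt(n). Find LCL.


LCL = 197.6 - 3 * 7.9 / sqrt(8)

189.22


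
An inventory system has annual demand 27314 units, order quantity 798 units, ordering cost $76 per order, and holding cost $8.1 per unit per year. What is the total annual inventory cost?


TC = 27314/798 * 76 + 798/2 * 8.1

$5833.23


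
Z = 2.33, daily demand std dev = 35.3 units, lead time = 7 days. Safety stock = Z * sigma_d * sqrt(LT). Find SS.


Formula: SS = z * sigma_d * sqrt(LT)
sqrt(LT) = sqrt(7) = 2.6458
SS = 2.33 * 35.3 * 2.6458
SS = 217.6 units

217.6 units


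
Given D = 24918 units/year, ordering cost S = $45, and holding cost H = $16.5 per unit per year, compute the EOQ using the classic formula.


Formula: EOQ = sqrt(2 * D * S / H)
Numerator: 2 * 24918 * 45 = 2242620
2DS/H = 2242620 / 16.5 = 135916.4
EOQ = sqrt(135916.4) = 368.7 units

368.7 units


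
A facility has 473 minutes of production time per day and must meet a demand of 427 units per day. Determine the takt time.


Formula: Takt Time = Available Production Time / Customer Demand
Takt = 473 min/day / 427 units/day
Takt = 1.11 min/unit

1.11 min/unit


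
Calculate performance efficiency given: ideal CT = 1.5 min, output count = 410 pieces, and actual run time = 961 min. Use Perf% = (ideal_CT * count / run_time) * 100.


Formula: Performance = (Ideal CT * Total Count) / Run Time * 100
Ideal output time = 1.5 * 410 = 615.0 min
Performance = 615.0 / 961 * 100 = 64.0%

64.0%


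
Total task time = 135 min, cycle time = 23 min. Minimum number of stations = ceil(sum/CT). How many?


Formula: N_min = ceil(Sum of Task Times / Cycle Time)
N_min = ceil(135 min / 23 min) = ceil(5.8696)
N_min = 6 stations

6


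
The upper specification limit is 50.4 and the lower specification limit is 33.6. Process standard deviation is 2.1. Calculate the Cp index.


Cp = (50.4 - 33.6) / (6 * 2.1)

1.33


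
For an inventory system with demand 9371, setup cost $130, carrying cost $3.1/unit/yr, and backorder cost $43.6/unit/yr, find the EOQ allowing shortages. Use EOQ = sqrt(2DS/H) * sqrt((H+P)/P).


Formula: EOQ* = sqrt(2DS/H) * sqrt((H+P)/P)
Base EOQ = sqrt(2*9371*130/3.1) = 886.54 units
Correction = sqrt((3.1+43.6)/43.6) = 1.03494
EOQ* = 886.54 * 1.03494 = 917.5 units

917.5 units


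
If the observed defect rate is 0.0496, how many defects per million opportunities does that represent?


DPMO = defect_rate * 1000000 = 0.0496 * 1000000

49600


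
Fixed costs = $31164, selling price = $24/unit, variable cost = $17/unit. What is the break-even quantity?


Formula: BEQ = Fixed Costs / (Price - Variable Cost)
Contribution margin = $24 - $17 = $7/unit
BEQ = ceil($31164 / $7/unit) = ceil(4452.0) = 4452 units

4452 units


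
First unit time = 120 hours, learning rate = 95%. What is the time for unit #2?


Formula: T_n = T_1 * (learning_rate)^(log2(n)) where learning_rate = rate/100
Doublings = log2(2) = 1
T_n = 120 * 0.95^1
T_n = 120 * 0.95 = 114.0 hours

114.0 hours


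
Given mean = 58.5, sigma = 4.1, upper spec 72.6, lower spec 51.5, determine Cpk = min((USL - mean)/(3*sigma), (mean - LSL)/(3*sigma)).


Cpu = (72.6 - 58.5) / (3 * 4.1) = 1.15
Cpl = (58.5 - 51.5) / (3 * 4.1) = 0.57
Cpk = min(1.15, 0.57) = 0.57

0.57


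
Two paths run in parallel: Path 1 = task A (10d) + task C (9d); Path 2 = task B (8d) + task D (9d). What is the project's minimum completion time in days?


Path 1 = 10 + 9 = 19 days
Path 2 = 8 + 9 = 17 days
Duration = max(19, 17) = 19 days

19 days


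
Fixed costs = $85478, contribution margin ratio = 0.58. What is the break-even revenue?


Formula: BER = Fixed Costs / Contribution Margin Ratio
BER = $85478 / 0.58
BER = $147375.86 (to the nearest cent)

$147375.86


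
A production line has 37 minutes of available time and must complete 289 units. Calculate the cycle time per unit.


Formula: CT = Available Time / Number of Units
CT = 37 min / 289 units
CT = 0.13 min/unit

0.13 min/unit


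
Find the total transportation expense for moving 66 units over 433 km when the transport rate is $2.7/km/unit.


TC = dist * cost * units = 433 * 2.7 * 66 = $77160.60

$77160.60


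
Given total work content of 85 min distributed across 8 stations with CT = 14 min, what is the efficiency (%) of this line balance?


Formula: Efficiency = Sum of Task Times / (N_stations * CT) * 100
Total station capacity = 8 stations * 14 min = 112 min
Efficiency = 85 / 112 * 100 = 75.9%

75.9%


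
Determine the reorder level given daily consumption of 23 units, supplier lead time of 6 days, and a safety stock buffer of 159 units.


Formula: ROP = (Daily Demand * Lead Time) + Safety Stock
Demand during lead time = 23 * 6 = 138 units
ROP = 138 + 159 = 297 units

297 units


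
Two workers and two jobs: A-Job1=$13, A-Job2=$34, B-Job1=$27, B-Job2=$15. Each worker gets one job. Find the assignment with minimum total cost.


Option 1: A->1 + B->2 = $13 + $15 = $28
Option 2: A->2 + B->1 = $34 + $27 = $61
Min cost = min($28, $61) = $28

$28


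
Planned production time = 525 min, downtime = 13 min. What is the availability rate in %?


Formula: Availability = (Planned Time - Downtime) / Planned Time * 100
Uptime = 525 - 13 = 512 min
Availability = 512 / 525 * 100 = 97.5%

97.5%


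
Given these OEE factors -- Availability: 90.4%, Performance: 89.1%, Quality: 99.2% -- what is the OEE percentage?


Formula: OEE = Availability * Performance * Quality / 10000
A * P = 90.4% * 89.1% / 100 = 80.55%
OEE = 80.55% * 99.2% / 100 = 79.9%

79.9%


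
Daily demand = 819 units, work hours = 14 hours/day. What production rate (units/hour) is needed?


Formula: Production Rate = Daily Demand / Available Hours
Rate = 819 units/day / 14 hours/day
Rate = 58.5 units/hour

58.5 units/hour


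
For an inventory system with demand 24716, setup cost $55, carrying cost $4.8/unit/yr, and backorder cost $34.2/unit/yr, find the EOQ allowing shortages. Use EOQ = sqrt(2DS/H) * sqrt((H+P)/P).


Formula: EOQ* = sqrt(2DS/H) * sqrt((H+P)/P)
Base EOQ = sqrt(2*24716*55/4.8) = 752.6 units
Correction = sqrt((4.8+34.2)/34.2) = 1.06787
EOQ* = 752.6 * 1.06787 = 803.7 units

803.7 units


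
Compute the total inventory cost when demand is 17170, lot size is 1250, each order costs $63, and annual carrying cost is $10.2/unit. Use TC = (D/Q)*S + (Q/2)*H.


TC = 17170/1250 * 63 + 1250/2 * 10.2

$7240.37


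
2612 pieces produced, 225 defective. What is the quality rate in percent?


Formula: Quality Rate = Good Pieces / Total Pieces * 100
Good pieces = 2612 - 225 = 2387
QR = 2387 / 2612 * 100 = 91.4%

91.4%


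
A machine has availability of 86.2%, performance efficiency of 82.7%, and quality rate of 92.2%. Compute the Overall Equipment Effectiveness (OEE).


Formula: OEE = Availability * Performance * Quality / 10000
A * P = 86.2% * 82.7% / 100 = 71.29%
OEE = 71.29% * 92.2% / 100 = 65.7%

65.7%


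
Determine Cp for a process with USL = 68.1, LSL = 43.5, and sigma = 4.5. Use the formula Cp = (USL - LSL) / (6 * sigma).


Cp = (68.1 - 43.5) / (6 * 4.5)

0.91


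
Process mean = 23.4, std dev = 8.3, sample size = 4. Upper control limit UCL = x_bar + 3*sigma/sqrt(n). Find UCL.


UCL = 23.4 + 3 * 8.3 / sqrt(4)

35.85


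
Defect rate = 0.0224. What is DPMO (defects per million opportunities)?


DPMO = defect_rate * 1000000 = 0.0224 * 1000000

22400


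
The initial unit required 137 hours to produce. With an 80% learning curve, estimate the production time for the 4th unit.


Formula: T_n = T_1 * (learning_rate)^(log2(n)) where learning_rate = rate/100
Doublings = log2(4) = 2
T_n = 137 * 0.8^2
T_n = 137 * 0.64 = 87.7 hours

87.7 hours


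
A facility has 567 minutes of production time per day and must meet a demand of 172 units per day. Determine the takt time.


Formula: Takt Time = Available Production Time / Customer Demand
Takt = 567 min/day / 172 units/day
Takt = 3.3 min/unit

3.3 min/unit


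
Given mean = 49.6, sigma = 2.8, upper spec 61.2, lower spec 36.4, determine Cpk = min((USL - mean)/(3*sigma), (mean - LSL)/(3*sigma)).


Cpu = (61.2 - 49.6) / (3 * 2.8) = 1.38
Cpl = (49.6 - 36.4) / (3 * 2.8) = 1.57
Cpk = min(1.38, 1.57) = 1.38

1.38


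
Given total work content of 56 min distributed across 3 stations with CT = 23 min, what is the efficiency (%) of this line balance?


Formula: Efficiency = Sum of Task Times / (N_stations * CT) * 100
Total station capacity = 3 stations * 23 min = 69 min
Efficiency = 56 / 69 * 100 = 81.2%

81.2%


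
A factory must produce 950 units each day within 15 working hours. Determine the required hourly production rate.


Formula: Production Rate = Daily Demand / Available Hours
Rate = 950 units/day / 15 hours/day
Rate = 63.3 units/hour

63.3 units/hour


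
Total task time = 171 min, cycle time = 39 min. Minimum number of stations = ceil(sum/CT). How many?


Formula: N_min = ceil(Sum of Task Times / Cycle Time)
N_min = ceil(171 min / 39 min) = ceil(4.3846)
N_min = 5 stations

5


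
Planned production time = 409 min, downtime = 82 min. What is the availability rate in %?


Formula: Availability = (Planned Time - Downtime) / Planned Time * 100
Uptime = 409 - 82 = 327 min
Availability = 327 / 409 * 100 = 80.0%

80.0%


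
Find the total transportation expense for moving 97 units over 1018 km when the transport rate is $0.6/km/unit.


TC = dist * cost * units = 1018 * 0.6 * 97 = $59247.60

$59247.60


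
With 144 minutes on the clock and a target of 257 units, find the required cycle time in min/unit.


Formula: CT = Available Time / Number of Units
CT = 144 min / 257 units
CT = 0.56 min/unit

0.56 min/unit


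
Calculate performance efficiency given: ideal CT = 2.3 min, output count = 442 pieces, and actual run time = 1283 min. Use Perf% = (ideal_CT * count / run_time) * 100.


Formula: Performance = (Ideal CT * Total Count) / Run Time * 100
Ideal output time = 2.3 * 442 = 1016.6 min
Performance = 1016.6 / 1283 * 100 = 79.2%

79.2%


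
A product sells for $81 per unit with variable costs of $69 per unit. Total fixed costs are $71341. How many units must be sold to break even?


Formula: BEQ = Fixed Costs / (Price - Variable Cost)
Contribution margin = $81 - $69 = $12/unit
BEQ = ceil($71341 / $12/unit) = ceil(5945.08) = 5946 units

5946 units


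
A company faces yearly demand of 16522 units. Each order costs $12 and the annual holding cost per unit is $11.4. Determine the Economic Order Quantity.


Formula: EOQ = sqrt(2 * D * S / H)
Numerator: 2 * 16522 * 12 = 396528
2DS/H = 396528 / 11.4 = 34783.2
EOQ = sqrt(34783.2) = 186.5 units

186.5 units


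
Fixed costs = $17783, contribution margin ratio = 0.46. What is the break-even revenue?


Formula: BER = Fixed Costs / Contribution Margin Ratio
BER = $17783 / 0.46
BER = $38658.70 (to the nearest cent)

$38658.70


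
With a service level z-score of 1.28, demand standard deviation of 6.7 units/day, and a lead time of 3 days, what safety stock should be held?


Formula: SS = z * sigma_d * sqrt(LT)
sqrt(LT) = sqrt(3) = 1.7321
SS = 1.28 * 6.7 * 1.7321
SS = 14.9 units

14.9 units


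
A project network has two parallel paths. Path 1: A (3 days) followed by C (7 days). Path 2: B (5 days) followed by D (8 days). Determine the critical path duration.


Path 1 = 3 + 7 = 10 days
Path 2 = 5 + 8 = 13 days
Duration = max(10, 13) = 13 days

13 days


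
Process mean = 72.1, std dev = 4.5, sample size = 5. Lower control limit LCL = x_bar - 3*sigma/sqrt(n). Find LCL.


LCL = 72.1 - 3 * 4.5 / sqrt(5)

66.06


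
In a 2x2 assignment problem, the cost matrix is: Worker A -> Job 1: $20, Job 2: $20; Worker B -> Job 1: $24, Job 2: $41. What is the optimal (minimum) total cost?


Option 1: A->1 + B->2 = $20 + $41 = $61
Option 2: A->2 + B->1 = $20 + $24 = $44
Min cost = min($61, $44) = $44

$44


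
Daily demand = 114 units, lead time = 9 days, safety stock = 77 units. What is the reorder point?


Formula: ROP = (Daily Demand * Lead Time) + Safety Stock
Demand during lead time = 114 * 9 = 1026 units
ROP = 1026 + 77 = 1103 units

1103 units


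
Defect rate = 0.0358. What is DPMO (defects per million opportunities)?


DPMO = defect_rate * 1000000 = 0.0358 * 1000000

35800


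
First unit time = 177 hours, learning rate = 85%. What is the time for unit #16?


Formula: T_n = T_1 * (learning_rate)^(log2(n)) where learning_rate = rate/100
Doublings = log2(16) = 4
T_n = 177 * 0.85^4
T_n = 177 * 0.522 = 92.4 hours

92.4 hours


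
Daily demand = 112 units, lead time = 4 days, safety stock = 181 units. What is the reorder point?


Formula: ROP = (Daily Demand * Lead Time) + Safety Stock
Demand during lead time = 112 * 4 = 448 units
ROP = 448 + 181 = 629 units

629 units


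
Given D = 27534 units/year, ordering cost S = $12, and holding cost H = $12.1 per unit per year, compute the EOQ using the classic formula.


Formula: EOQ = sqrt(2 * D * S / H)
Numerator: 2 * 27534 * 12 = 660816
2DS/H = 660816 / 12.1 = 54612.9
EOQ = sqrt(54612.9) = 233.7 units

233.7 units


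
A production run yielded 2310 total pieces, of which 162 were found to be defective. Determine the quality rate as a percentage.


Formula: Quality Rate = Good Pieces / Total Pieces * 100
Good pieces = 2310 - 162 = 2148
QR = 2148 / 2310 * 100 = 93.0%

93.0%


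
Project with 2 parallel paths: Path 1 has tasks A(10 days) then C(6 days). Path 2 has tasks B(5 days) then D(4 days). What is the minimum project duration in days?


Path 1 = 10 + 6 = 16 days
Path 2 = 5 + 4 = 9 days
Duration = max(16, 9) = 16 days

16 days


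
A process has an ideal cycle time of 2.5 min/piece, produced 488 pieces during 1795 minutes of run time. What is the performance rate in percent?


Formula: Performance = (Ideal CT * Total Count) / Run Time * 100
Ideal output time = 2.5 * 488 = 1220.0 min
Performance = 1220.0 / 1795 * 100 = 68.0%

68.0%


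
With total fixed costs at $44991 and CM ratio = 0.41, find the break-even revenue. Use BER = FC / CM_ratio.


Formula: BER = Fixed Costs / Contribution Margin Ratio
BER = $44991 / 0.41
BER = $109734.15 (to the nearest cent)

$109734.15


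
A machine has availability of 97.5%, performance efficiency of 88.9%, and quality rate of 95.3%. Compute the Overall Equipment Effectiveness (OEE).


Formula: OEE = Availability * Performance * Quality / 10000
A * P = 97.5% * 88.9% / 100 = 86.68%
OEE = 86.68% * 95.3% / 100 = 82.6%

82.6%


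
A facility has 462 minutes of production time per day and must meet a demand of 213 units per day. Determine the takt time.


Formula: Takt Time = Available Production Time / Customer Demand
Takt = 462 min/day / 213 units/day
Takt = 2.17 min/unit

2.17 min/unit


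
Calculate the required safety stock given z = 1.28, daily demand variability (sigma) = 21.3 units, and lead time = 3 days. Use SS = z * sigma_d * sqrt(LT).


Formula: SS = z * sigma_d * sqrt(LT)
sqrt(LT) = sqrt(3) = 1.7321
SS = 1.28 * 21.3 * 1.7321
SS = 47.2 units

47.2 units


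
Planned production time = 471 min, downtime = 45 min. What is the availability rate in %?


Formula: Availability = (Planned Time - Downtime) / Planned Time * 100
Uptime = 471 - 45 = 426 min
Availability = 426 / 471 * 100 = 90.4%

90.4%


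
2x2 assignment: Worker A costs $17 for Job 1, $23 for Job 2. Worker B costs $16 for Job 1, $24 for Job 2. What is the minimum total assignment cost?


Option 1: A->1 + B->2 = $17 + $24 = $41
Option 2: A->2 + B->1 = $23 + $16 = $39
Min cost = min($41, $39) = $39

$39


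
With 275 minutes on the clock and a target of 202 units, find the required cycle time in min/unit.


Formula: CT = Available Time / Number of Units
CT = 275 min / 202 units
CT = 1.36 min/unit

1.36 min/unit


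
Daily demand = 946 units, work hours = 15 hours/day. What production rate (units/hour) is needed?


Formula: Production Rate = Daily Demand / Available Hours
Rate = 946 units/day / 15 hours/day
Rate = 63.1 units/hour

63.1 units/hour


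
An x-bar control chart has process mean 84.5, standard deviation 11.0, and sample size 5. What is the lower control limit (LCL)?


LCL = 84.5 - 3 * 11.0 / sqrt(5)

69.74


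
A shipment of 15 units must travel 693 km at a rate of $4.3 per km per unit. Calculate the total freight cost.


TC = dist * cost * units = 693 * 4.3 * 15 = $44698.50

$44698.50


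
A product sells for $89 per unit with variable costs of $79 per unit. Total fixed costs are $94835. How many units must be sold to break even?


Formula: BEQ = Fixed Costs / (Price - Variable Cost)
Contribution margin = $89 - $79 = $10/unit
BEQ = ceil($94835 / $10/unit) = ceil(9483.5) = 9484 units

9484 units


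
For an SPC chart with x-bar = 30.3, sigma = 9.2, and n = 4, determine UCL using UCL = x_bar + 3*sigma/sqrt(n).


UCL = 30.3 + 3 * 9.2 / sqrt(4)

44.1


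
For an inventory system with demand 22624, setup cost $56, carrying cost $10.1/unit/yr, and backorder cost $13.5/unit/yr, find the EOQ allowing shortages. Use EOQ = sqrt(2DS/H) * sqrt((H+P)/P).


Formula: EOQ* = sqrt(2DS/H) * sqrt((H+P)/P)
Base EOQ = sqrt(2*22624*56/10.1) = 500.88 units
Correction = sqrt((10.1+13.5)/13.5) = 1.32218
EOQ* = 500.88 * 1.32218 = 662.3 units

662.3 units


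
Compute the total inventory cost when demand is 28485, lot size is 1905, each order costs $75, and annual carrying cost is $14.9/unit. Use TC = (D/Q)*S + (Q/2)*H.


TC = 28485/1905 * 75 + 1905/2 * 14.9

$15313.71


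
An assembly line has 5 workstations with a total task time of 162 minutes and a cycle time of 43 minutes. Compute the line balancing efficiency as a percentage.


Formula: Efficiency = Sum of Task Times / (N_stations * CT) * 100
Total station capacity = 5 stations * 43 min = 215 min
Efficiency = 162 / 215 * 100 = 75.3%

75.3%


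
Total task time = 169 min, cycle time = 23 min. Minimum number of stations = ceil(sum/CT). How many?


Formula: N_min = ceil(Sum of Task Times / Cycle Time)
N_min = ceil(169 min / 23 min) = ceil(7.3478)
N_min = 8 stations

8


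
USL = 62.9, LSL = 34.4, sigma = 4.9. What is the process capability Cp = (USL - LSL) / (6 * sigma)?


Cp = (62.9 - 34.4) / (6 * 4.9)

0.97


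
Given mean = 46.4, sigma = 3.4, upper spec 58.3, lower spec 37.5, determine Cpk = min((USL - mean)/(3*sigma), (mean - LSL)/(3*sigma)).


Cpu = (58.3 - 46.4) / (3 * 3.4) = 1.17
Cpl = (46.4 - 37.5) / (3 * 3.4) = 0.87
Cpk = min(1.17, 0.87) = 0.87

0.87


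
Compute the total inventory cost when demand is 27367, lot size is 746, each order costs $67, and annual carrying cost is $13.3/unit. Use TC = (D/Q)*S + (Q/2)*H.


TC = 27367/746 * 67 + 746/2 * 13.3

$7418.79


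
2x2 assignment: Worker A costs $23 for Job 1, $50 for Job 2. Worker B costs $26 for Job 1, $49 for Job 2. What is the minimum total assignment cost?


Option 1: A->1 + B->2 = $23 + $49 = $72
Option 2: A->2 + B->1 = $50 + $26 = $76
Min cost = min($72, $76) = $72

$72


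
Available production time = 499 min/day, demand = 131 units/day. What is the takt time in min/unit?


Formula: Takt Time = Available Production Time / Customer Demand
Takt = 499 min/day / 131 units/day
Takt = 3.81 min/unit

3.81 min/unit


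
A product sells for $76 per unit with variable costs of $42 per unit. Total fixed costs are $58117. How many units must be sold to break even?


Formula: BEQ = Fixed Costs / (Price - Variable Cost)
Contribution margin = $76 - $42 = $34/unit
BEQ = ceil($58117 / $34/unit) = ceil(1709.32) = 1710 units

1710 units


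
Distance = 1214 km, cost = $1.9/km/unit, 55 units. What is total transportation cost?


TC = dist * cost * units = 1214 * 1.9 * 55 = $126863.00

$126863.00


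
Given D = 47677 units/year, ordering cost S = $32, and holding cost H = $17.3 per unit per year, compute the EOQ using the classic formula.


Formula: EOQ = sqrt(2 * D * S / H)
Numerator: 2 * 47677 * 32 = 3051328
2DS/H = 3051328 / 17.3 = 176377.3
EOQ = sqrt(176377.3) = 420.0 units

420.0 units


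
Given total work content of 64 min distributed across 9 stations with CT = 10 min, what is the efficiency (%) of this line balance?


Formula: Efficiency = Sum of Task Times / (N_stations * CT) * 100
Total station capacity = 9 stations * 10 min = 90 min
Efficiency = 64 / 90 * 100 = 71.1%

71.1%


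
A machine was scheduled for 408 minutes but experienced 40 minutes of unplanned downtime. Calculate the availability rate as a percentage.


Formula: Availability = (Planned Time - Downtime) / Planned Time * 100
Uptime = 408 - 40 = 368 min
Availability = 368 / 408 * 100 = 90.2%

90.2%


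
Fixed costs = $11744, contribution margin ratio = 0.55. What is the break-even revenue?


Formula: BER = Fixed Costs / Contribution Margin Ratio
BER = $11744 / 0.55
BER = $21352.73 (to the nearest cent)

$21352.73


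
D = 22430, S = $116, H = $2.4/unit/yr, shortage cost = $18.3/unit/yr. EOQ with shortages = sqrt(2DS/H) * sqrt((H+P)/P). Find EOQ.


Formula: EOQ* = sqrt(2DS/H) * sqrt((H+P)/P)
Base EOQ = sqrt(2*22430*116/2.4) = 1472.49 units
Correction = sqrt((2.4+18.3)/18.3) = 1.06355
EOQ* = 1472.49 * 1.06355 = 1566.1 units

1566.1 units


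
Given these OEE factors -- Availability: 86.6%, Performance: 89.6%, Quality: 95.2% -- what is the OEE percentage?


Formula: OEE = Availability * Performance * Quality / 10000
A * P = 86.6% * 89.6% / 100 = 77.59%
OEE = 77.59% * 95.2% / 100 = 73.9%

73.9%


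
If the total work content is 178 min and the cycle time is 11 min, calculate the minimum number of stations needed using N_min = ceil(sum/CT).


Formula: N_min = ceil(Sum of Task Times / Cycle Time)
N_min = ceil(178 min / 11 min) = ceil(16.1818)
N_min = 17 stations

17


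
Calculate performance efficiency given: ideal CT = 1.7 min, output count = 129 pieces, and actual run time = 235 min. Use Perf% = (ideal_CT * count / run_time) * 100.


Formula: Performance = (Ideal CT * Total Count) / Run Time * 100
Ideal output time = 1.7 * 129 = 219.3 min
Performance = 219.3 / 235 * 100 = 93.3%

93.3%


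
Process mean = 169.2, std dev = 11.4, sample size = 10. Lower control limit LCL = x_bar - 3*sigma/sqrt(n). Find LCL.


LCL = 169.2 - 3 * 11.4 / sqrt(10)

158.39


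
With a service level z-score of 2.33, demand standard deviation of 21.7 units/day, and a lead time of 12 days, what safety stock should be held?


Formula: SS = z * sigma_d * sqrt(LT)
sqrt(LT) = sqrt(12) = 3.4641
SS = 2.33 * 21.7 * 3.4641
SS = 175.1 units

175.1 units


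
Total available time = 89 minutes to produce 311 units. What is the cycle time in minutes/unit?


Formula: CT = Available Time / Number of Units
CT = 89 min / 311 units
CT = 0.29 min/unit

0.29 min/unit


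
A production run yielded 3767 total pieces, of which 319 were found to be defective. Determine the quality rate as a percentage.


Formula: Quality Rate = Good Pieces / Total Pieces * 100
Good pieces = 3767 - 319 = 3448
QR = 3448 / 3767 * 100 = 91.5%

91.5%


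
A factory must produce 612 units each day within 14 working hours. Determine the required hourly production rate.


Formula: Production Rate = Daily Demand / Available Hours
Rate = 612 units/day / 14 hours/day
Rate = 43.7 units/hour

43.7 units/hour


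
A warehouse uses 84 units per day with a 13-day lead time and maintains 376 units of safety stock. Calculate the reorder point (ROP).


Formula: ROP = (Daily Demand * Lead Time) + Safety Stock
Demand during lead time = 84 * 13 = 1092 units
ROP = 1092 + 376 = 1468 units

1468 units


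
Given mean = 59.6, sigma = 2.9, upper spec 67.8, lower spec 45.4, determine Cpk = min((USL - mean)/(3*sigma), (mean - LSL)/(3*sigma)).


Cpu = (67.8 - 59.6) / (3 * 2.9) = 0.94
Cpl = (59.6 - 45.4) / (3 * 2.9) = 1.63
Cpk = min(0.94, 1.63) = 0.94

0.94


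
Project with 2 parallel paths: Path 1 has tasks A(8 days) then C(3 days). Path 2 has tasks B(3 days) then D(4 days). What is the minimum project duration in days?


Path 1 = 8 + 3 = 11 days
Path 2 = 3 + 4 = 7 days
Duration = max(11, 7) = 11 days

11 days


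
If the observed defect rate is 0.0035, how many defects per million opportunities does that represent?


DPMO = defect_rate * 1000000 = 0.0035 * 1000000

3500


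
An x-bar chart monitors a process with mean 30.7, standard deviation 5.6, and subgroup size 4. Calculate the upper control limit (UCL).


UCL = 30.7 + 3 * 5.6 / sqrt(4)

39.1


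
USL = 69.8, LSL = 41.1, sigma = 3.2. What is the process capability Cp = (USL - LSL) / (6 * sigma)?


Cp = (69.8 - 41.1) / (6 * 3.2)

1.49


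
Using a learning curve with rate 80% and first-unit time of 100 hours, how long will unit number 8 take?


Formula: T_n = T_1 * (learning_rate)^(log2(n)) where learning_rate = rate/100
Doublings = log2(8) = 3
T_n = 100 * 0.8^3
T_n = 100 * 0.512 = 51.2 hours

51.2 hours


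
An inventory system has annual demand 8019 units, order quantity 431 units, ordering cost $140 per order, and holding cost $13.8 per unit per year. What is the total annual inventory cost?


TC = 8019/431 * 140 + 431/2 * 13.8

$5578.68


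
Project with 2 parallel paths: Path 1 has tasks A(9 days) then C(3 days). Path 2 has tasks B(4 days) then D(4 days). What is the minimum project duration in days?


Path 1 = 9 + 3 = 12 days
Path 2 = 4 + 4 = 8 days
Duration = max(12, 8) = 12 days

12 days


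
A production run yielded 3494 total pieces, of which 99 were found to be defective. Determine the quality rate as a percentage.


Formula: Quality Rate = Good Pieces / Total Pieces * 100
Good pieces = 3494 - 99 = 3395
QR = 3395 / 3494 * 100 = 97.2%

97.2%


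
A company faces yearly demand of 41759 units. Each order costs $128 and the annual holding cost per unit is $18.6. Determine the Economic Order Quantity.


Formula: EOQ = sqrt(2 * D * S / H)
Numerator: 2 * 41759 * 128 = 10690304
2DS/H = 10690304 / 18.6 = 574747.5
EOQ = sqrt(574747.5) = 758.1 units

758.1 units


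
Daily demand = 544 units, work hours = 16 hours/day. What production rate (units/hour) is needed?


Formula: Production Rate = Daily Demand / Available Hours
Rate = 544 units/day / 16 hours/day
Rate = 34.0 units/hour

34.0 units/hour


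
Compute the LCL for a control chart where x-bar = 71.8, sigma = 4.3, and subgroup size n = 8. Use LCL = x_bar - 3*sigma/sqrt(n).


LCL = 71.8 - 3 * 4.3 / sqrt(8)

67.24


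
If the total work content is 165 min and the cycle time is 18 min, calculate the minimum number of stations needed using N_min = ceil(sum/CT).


Formula: N_min = ceil(Sum of Task Times / Cycle Time)
N_min = ceil(165 min / 18 min) = ceil(9.1667)
N_min = 10 stations

10


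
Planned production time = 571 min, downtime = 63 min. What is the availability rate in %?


Formula: Availability = (Planned Time - Downtime) / Planned Time * 100
Uptime = 571 - 63 = 508 min
Availability = 508 / 571 * 100 = 89.0%

89.0%


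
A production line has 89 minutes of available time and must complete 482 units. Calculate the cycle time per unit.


Formula: CT = Available Time / Number of Units
CT = 89 min / 482 units
CT = 0.18 min/unit

0.18 min/unit


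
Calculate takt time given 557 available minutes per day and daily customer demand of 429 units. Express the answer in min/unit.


Formula: Takt Time = Available Production Time / Customer Demand
Takt = 557 min/day / 429 units/day
Takt = 1.3 min/unit

1.3 min/unit


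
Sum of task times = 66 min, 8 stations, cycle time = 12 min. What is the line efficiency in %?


Formula: Efficiency = Sum of Task Times / (N_stations * CT) * 100
Total station capacity = 8 stations * 12 min = 96 min
Efficiency = 66 / 96 * 100 = 68.8%

68.8%


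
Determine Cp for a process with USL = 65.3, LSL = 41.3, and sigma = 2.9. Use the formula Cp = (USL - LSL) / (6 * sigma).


Cp = (65.3 - 41.3) / (6 * 2.9)

1.38


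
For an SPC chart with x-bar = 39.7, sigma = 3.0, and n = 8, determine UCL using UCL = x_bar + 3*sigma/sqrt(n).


UCL = 39.7 + 3 * 3.0 / sqrt(8)

42.88


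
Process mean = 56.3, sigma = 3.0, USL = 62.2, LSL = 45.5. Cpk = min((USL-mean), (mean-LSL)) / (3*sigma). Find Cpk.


Cpu = (62.2 - 56.3) / (3 * 3.0) = 0.66
Cpl = (56.3 - 45.5) / (3 * 3.0) = 1.2
Cpk = min(0.66, 1.2) = 0.66

0.66


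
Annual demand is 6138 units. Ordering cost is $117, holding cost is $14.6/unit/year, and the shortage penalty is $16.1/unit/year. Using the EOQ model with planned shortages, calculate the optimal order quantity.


Formula: EOQ* = sqrt(2DS/H) * sqrt((H+P)/P)
Base EOQ = sqrt(2*6138*117/14.6) = 313.65 units
Correction = sqrt((14.6+16.1)/16.1) = 1.38088
EOQ* = 313.65 * 1.38088 = 433.1 units

433.1 units


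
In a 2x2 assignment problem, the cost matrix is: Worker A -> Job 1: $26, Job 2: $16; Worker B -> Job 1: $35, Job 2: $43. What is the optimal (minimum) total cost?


Option 1: A->1 + B->2 = $26 + $43 = $69
Option 2: A->2 + B->1 = $16 + $35 = $51
Min cost = min($69, $51) = $51

$51


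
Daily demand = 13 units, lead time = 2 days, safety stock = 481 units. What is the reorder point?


Formula: ROP = (Daily Demand * Lead Time) + Safety Stock
Demand during lead time = 13 * 2 = 26 units
ROP = 26 + 481 = 507 units

507 units


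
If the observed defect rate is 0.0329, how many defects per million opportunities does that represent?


DPMO = defect_rate * 1000000 = 0.0329 * 1000000

32900


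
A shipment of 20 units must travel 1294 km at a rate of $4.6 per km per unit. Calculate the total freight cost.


TC = dist * cost * units = 1294 * 4.6 * 20 = $119048.00

$119048.00


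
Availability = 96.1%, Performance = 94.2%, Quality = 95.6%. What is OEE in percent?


Formula: OEE = Availability * Performance * Quality / 10000
A * P = 96.1% * 94.2% / 100 = 90.53%
OEE = 90.53% * 95.6% / 100 = 86.5%

86.5%


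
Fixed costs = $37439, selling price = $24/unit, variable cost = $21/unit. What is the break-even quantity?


Formula: BEQ = Fixed Costs / (Price - Variable Cost)
Contribution margin = $24 - $21 = $3/unit
BEQ = ceil($37439 / $3/unit) = ceil(12479.67) = 12480 units

12480 units


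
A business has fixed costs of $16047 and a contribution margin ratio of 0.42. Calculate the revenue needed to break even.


Formula: BER = Fixed Costs / Contribution Margin Ratio
BER = $16047 / 0.42
BER = $38207.14 (to the nearest cent)

$38207.14


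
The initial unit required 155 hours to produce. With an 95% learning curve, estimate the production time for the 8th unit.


Formula: T_n = T_1 * (learning_rate)^(log2(n)) where learning_rate = rate/100
Doublings = log2(8) = 3
T_n = 155 * 0.95^3
T_n = 155 * 0.8574 = 132.9 hours

132.9 hours


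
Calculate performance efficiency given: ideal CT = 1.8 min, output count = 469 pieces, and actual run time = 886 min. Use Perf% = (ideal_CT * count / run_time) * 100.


Formula: Performance = (Ideal CT * Total Count) / Run Time * 100
Ideal output time = 1.8 * 469 = 844.2 min
Performance = 844.2 / 886 * 100 = 95.3%

95.3%


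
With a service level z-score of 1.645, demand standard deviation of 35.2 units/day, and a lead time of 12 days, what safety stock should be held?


Formula: SS = z * sigma_d * sqrt(LT)
sqrt(LT) = sqrt(12) = 3.4641
SS = 1.645 * 35.2 * 3.4641
SS = 200.6 units

200.6 units


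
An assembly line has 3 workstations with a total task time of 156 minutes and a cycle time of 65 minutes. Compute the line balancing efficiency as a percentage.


Formula: Efficiency = Sum of Task Times / (N_stations * CT) * 100
Total station capacity = 3 stations * 65 min = 195 min
Efficiency = 156 / 195 * 100 = 80.0%

80.0%


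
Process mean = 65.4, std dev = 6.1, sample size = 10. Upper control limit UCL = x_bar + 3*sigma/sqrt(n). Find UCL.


UCL = 65.4 + 3 * 6.1 / sqrt(10)

71.19


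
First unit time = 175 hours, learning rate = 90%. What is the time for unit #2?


Formula: T_n = T_1 * (learning_rate)^(log2(n)) where learning_rate = rate/100
Doublings = log2(2) = 1
T_n = 175 * 0.9^1
T_n = 175 * 0.9 = 157.5 hours

157.5 hours


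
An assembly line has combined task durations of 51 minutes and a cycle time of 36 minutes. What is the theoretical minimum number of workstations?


Formula: N_min = ceil(Sum of Task Times / Cycle Time)
N_min = ceil(51 min / 36 min) = ceil(1.4167)
N_min = 2 stations

2


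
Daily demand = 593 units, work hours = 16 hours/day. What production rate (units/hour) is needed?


Formula: Production Rate = Daily Demand / Available Hours
Rate = 593 units/day / 16 hours/day
Rate = 37.1 units/hour

37.1 units/hour


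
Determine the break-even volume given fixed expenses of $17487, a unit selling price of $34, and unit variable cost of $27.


Formula: BEQ = Fixed Costs / (Price - Variable Cost)
Contribution margin = $34 - $27 = $7/unit
BEQ = ceil($17487 / $7/unit) = ceil(2498.14) = 2499 units

2499 units


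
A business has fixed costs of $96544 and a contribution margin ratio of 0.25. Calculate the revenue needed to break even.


Formula: BER = Fixed Costs / Contribution Margin Ratio
BER = $96544 / 0.25
BER = $386176.00 (to the nearest cent)

$386176.00


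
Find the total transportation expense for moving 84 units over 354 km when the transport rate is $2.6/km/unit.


TC = dist * cost * units = 354 * 2.6 * 84 = $77313.60

$77313.60


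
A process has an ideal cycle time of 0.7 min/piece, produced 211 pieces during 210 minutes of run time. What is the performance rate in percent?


Formula: Performance = (Ideal CT * Total Count) / Run Time * 100
Ideal output time = 0.7 * 211 = 147.7 min
Performance = 147.7 / 210 * 100 = 70.3%

70.3%


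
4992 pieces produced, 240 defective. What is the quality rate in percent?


Formula: Quality Rate = Good Pieces / Total Pieces * 100
Good pieces = 4992 - 240 = 4752
QR = 4752 / 4992 * 100 = 95.2%

95.2%


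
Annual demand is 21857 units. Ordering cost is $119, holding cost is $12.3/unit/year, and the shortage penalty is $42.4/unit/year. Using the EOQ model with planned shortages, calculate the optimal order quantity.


Formula: EOQ* = sqrt(2DS/H) * sqrt((H+P)/P)
Base EOQ = sqrt(2*21857*119/12.3) = 650.33 units
Correction = sqrt((12.3+42.4)/42.4) = 1.13582
EOQ* = 650.33 * 1.13582 = 738.7 units

738.7 units


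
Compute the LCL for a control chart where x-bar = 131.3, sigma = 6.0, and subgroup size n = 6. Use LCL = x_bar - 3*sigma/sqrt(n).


LCL = 131.3 - 3 * 6.0 / sqrt(6)

123.95


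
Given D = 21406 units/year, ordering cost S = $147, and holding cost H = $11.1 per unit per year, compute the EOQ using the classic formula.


Formula: EOQ = sqrt(2 * D * S / H)
Numerator: 2 * 21406 * 147 = 6293364
2DS/H = 6293364 / 11.1 = 566969.7
EOQ = sqrt(566969.7) = 753.0 units

753.0 units


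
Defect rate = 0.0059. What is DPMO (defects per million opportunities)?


DPMO = defect_rate * 1000000 = 0.0059 * 1000000

5900


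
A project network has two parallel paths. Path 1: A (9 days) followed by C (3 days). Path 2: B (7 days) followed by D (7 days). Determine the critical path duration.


Path 1 = 9 + 3 = 12 days
Path 2 = 7 + 7 = 14 days
Duration = max(12, 14) = 14 days

14 days


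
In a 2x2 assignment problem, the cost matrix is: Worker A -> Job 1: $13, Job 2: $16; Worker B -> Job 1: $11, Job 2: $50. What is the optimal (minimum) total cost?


Option 1: A->1 + B->2 = $13 + $50 = $63
Option 2: A->2 + B->1 = $16 + $11 = $27
Min cost = min($63, $27) = $27

$27


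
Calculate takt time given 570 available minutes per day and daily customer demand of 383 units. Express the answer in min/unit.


Formula: Takt Time = Available Production Time / Customer Demand
Takt = 570 min/day / 383 units/day
Takt = 1.49 min/unit

1.49 min/unit


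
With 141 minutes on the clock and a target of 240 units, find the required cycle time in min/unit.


Formula: CT = Available Time / Number of Units
CT = 141 min / 240 units
CT = 0.59 min/unit

0.59 min/unit


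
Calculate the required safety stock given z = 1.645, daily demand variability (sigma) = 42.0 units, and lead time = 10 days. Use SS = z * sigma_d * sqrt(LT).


Formula: SS = z * sigma_d * sqrt(LT)
sqrt(LT) = sqrt(10) = 3.1623
SS = 1.645 * 42.0 * 3.1623
SS = 218.5 units

218.5 units


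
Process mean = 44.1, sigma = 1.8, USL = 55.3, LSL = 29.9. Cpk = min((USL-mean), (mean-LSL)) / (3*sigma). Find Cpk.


Cpu = (55.3 - 44.1) / (3 * 1.8) = 2.07
Cpl = (44.1 - 29.9) / (3 * 1.8) = 2.63
Cpk = min(2.07, 2.63) = 2.07

2.07


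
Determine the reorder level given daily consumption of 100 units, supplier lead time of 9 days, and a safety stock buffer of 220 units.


Formula: ROP = (Daily Demand * Lead Time) + Safety Stock
Demand during lead time = 100 * 9 = 900 units
ROP = 900 + 220 = 1120 units

1120 units


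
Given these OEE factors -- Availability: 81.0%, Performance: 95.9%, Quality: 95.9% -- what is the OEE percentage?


Formula: OEE = Availability * Performance * Quality / 10000
A * P = 81.0% * 95.9% / 100 = 77.68%
OEE = 77.68% * 95.9% / 100 = 74.5%

74.5%
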